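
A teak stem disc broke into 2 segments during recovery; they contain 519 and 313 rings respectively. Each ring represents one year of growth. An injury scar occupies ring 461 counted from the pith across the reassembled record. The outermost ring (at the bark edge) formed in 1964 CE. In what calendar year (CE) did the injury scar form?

1593 CE

Total rings = 519 + 313 = 832.
832 − 461 = 371 rings lie beyond the injury scar toward the bark edge.
Counting back 371 years from 1964 CE places the injury scar in 1964 − 371 = 1593 CE.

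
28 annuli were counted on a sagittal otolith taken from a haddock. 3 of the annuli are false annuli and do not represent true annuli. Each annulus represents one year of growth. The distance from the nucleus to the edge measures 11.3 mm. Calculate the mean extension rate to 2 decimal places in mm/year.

Adjusted count: 28 − 3 = 25 annuli.
Extension rate ≈ 11.3 / 25 = 0.45 mm/year.

0.45 mm/year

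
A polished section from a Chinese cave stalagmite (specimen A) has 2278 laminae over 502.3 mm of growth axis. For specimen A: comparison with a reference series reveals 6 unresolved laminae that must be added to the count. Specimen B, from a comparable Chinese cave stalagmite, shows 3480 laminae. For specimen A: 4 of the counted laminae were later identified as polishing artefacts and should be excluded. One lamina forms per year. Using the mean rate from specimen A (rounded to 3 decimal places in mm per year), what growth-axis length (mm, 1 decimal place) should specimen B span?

Specimen A: adjusted count: 2278 − 4 + 6 = 2280 laminae.
A: 502.3 mm over 2280 years gives 502.3 / 2280 ≈ 0.220 mm per year.
Length of B = 0.220 × 3480 = 765.6 mm.

765.6 mm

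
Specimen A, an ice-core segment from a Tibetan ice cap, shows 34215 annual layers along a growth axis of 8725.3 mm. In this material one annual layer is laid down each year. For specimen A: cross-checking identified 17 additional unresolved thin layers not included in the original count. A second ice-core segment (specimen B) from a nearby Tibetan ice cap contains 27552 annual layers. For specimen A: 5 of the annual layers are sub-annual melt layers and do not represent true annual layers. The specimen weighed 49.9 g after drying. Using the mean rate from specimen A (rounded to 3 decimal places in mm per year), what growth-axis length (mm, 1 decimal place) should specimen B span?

7025.8 mm

Specimen A: adjusted count: 34215 − 5 + 17 = 34227 annual layers.
A: 8725.3 mm over 34227 years gives 8725.3 / 34227 ≈ 0.255 mm per year.
Length of B = 0.255 × 27552 = 7025.8 mm.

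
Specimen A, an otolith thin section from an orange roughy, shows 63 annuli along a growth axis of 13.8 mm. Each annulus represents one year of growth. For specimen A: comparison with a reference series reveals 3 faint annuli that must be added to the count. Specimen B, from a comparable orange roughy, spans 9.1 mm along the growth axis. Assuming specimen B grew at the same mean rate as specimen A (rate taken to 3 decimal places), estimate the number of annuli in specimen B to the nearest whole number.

Specimen A: after corrections the count is 63 + 3 = 66 annuli.
A: Extension rate ≈ 13.8 / 66 = 0.209 mm/year.
Specimen B: 9.1 mm / 0.209 mm per year = 43.54 years ≈ 44 annuli.

44 annuli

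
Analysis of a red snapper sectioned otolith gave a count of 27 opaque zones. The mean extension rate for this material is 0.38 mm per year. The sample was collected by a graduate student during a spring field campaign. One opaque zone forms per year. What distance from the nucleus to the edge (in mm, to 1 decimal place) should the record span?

10.3 mm

The record spans 27 years at 0.38 mm per year.
Length ≈ 0.38 × 27 = 10.3 mm.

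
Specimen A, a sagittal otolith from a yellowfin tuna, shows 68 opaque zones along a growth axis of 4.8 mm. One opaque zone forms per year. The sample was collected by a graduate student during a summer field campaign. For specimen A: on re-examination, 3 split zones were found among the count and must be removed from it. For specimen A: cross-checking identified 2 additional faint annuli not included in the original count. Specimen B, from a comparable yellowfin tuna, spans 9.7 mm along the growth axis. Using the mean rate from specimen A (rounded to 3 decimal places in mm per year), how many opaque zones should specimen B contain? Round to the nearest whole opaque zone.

135 opaque zones

Specimen A: true opaque zone count = 68 − 3 + 2 = 67.
A: Extension rate ≈ 4.8 / 67 = 0.072 mm per year.
B spans 9.7 / 0.072 = 134.72 years ≈ 135 opaque zones.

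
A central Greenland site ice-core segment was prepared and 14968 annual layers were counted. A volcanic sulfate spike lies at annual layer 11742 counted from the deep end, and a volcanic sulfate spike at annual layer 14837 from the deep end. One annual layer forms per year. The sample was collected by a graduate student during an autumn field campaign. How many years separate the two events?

14837 − 11742 = 3095 annual layers lie between the two events.
That is 3095 years at one annual layer per year.

3095 yr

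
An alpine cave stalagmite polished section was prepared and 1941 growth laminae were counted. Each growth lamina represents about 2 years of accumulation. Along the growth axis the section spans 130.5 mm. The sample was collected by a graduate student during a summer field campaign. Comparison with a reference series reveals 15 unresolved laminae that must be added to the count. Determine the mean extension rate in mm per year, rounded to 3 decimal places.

0.033 mm per year

Adjusted count: 1941 + 15 = 1956 growth laminae.
1956 growth laminae at 2 years each span 1956 × 2 = 3912 years.
Extension rate ≈ 130.5 / 3912 = 0.033 mm per year.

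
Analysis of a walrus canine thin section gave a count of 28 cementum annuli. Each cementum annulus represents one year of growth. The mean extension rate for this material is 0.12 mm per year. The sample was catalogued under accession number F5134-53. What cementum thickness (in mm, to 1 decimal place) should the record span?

3.4 mm

The record spans 28 years at 0.12 mm per year.
Length ≈ 0.12 × 28 = 3.4 mm.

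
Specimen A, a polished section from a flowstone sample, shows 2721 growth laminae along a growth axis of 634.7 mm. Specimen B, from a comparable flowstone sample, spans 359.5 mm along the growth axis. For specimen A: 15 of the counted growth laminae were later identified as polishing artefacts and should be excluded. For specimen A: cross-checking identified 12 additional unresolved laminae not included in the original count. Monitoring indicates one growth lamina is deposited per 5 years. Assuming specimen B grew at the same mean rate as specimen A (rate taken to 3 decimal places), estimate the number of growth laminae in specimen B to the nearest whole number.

Specimen A: after corrections the count is 2721 − 15 + 12 = 2718 growth laminae.
Specimen A: 2718 growth laminae at 5 years each span 2718 × 5 = 13590 years.
A: Mean rate = 634.7 mm / 13590 years ≈ 0.047 mm/yr.
B spans 359.5 / 0.047 = 7648.94 years; at 5 years per growth lamina that is 7648.94 / 5 ≈ 1530 growth laminae.

1530 growth laminae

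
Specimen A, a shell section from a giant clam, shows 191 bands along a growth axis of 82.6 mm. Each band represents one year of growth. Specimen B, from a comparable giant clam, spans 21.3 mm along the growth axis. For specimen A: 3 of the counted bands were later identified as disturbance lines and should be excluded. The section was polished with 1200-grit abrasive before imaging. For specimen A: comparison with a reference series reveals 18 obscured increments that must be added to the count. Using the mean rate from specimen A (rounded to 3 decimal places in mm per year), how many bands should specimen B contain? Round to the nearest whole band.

53 bands

Specimen A: after corrections the count is 191 − 3 + 18 = 206 bands.
A: Extension rate ≈ 82.6 / 206 = 0.401 mm/yr.
Specimen B: 21.3 mm / 0.401 mm per year = 53.12 years ≈ 53 bands.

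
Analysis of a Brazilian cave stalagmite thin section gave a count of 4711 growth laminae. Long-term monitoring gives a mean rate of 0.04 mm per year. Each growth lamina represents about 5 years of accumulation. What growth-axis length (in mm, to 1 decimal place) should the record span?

942.2 mm

4711 growth laminae at 5 years each span 4711 × 5 = 23555 years.
23555 years at 0.04 mm/year gives 0.04 × 23555 = 942.2 mm.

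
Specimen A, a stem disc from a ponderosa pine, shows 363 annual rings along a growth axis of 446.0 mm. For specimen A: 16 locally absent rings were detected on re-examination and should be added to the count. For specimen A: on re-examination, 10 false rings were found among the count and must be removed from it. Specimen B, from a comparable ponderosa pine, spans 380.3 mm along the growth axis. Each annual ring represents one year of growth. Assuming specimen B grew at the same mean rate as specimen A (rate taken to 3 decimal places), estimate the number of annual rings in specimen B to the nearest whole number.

315 annual rings

Specimen A: adjusted count: 363 − 10 + 16 = 369 annual rings.
A: Extension rate ≈ 446.0 / 369 = 1.209 mm/year.
For B, 380.3 / 1.209 = 314.56 years ≈ 315 annual rings.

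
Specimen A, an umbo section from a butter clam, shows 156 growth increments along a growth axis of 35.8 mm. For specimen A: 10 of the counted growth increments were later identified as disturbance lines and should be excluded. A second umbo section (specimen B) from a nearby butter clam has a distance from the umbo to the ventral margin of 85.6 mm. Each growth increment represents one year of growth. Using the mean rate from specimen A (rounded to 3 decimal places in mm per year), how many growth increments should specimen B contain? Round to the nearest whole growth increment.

Specimen A: true growth increment count = 156 − 10 = 146.
A: 35.8 mm over 146 years gives 35.8 / 146 ≈ 0.245 mm/yr.
Specimen B: 85.6 mm / 0.245 mm per year = 349.39 years ≈ 349 growth increments.

349 growth increments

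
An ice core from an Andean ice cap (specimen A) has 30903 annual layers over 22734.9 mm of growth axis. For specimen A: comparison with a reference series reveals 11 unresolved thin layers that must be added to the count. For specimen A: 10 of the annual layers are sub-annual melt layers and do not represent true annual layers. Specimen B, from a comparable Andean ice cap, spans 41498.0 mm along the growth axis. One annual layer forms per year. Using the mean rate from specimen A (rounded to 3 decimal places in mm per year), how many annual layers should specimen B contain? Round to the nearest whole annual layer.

Specimen A: true annual layer count = 30903 − 10 + 11 = 30904.
A: Mean rate = 22734.9 mm / 30904 years ≈ 0.736 mm/year.
For B, 41498.0 / 0.736 = 56383.15 years ≈ 56383 annual layers.

56383 annual layers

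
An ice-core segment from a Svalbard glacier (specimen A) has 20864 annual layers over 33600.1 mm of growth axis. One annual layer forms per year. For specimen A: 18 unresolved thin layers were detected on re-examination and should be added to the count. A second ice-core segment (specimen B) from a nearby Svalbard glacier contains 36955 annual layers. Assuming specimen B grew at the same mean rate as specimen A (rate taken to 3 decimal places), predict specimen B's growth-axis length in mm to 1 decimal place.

59460.6 mm

Specimen A: after corrections the count is 20864 + 18 = 20882 annual layers.
A: 33600.1 mm over 20882 years gives 33600.1 / 20882 ≈ 1.609 mm/year.
For B, 1.609 mm/year × 36955 years = 59460.6 mm.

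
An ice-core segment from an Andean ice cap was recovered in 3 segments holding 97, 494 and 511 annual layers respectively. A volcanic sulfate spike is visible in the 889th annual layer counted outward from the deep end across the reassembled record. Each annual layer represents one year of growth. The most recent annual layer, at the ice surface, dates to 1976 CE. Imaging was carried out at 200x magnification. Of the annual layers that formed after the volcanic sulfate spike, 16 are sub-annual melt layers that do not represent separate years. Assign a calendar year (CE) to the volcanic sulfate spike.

Total annual layers = 97 + 494 + 511 = 1102.
The volcanic sulfate spike sits at annual layer 889 from the deep end, so 1102 − 889 = 213 annual layers formed after it.
213 − 16 false = 197 true annual layers after the volcanic sulfate spike.
1976 − 197 = 1779 CE.

1779 CE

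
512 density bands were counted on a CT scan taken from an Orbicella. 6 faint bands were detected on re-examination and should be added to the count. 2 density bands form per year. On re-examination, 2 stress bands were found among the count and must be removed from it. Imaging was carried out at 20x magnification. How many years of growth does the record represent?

Correcting the raw count gives 512 − 2 + 6 = 516 true density bands.
With 2 density bands per year, 516 / 2 = 258 years.

258 yr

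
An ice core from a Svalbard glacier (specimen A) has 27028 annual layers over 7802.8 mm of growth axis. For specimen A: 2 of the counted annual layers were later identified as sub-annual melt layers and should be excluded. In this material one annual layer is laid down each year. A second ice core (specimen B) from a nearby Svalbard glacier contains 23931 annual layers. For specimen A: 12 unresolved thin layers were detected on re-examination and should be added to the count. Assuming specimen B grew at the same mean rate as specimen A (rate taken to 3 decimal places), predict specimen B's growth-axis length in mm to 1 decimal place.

6916.1 mm

Specimen A: adjusted count: 27028 − 2 + 12 = 27038 annual layers.
A: Extension rate ≈ 7802.8 / 27038 = 0.289 mm/yr.
Length of B = 0.289 × 23931 = 6916.1 mm.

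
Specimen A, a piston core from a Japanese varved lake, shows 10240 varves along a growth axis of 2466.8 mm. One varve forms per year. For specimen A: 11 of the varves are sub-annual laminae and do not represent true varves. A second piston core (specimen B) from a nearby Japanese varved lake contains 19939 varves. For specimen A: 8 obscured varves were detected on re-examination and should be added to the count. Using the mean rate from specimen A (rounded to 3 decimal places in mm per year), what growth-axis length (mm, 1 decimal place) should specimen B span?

4805.3 mm

Specimen A: after corrections the count is 10240 − 11 + 8 = 10237 varves.
A: Extension rate ≈ 2466.8 / 10237 = 0.241 mm/yr.
Length of B = 0.241 × 19939 = 4805.3 mm.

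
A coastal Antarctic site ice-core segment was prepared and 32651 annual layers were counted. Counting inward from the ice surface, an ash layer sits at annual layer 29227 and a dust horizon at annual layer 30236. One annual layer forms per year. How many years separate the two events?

Separation: 30236 − 29227 = 1009 annual layers.
At one annual layer per year, 1009 years elapsed between them.

1009 yr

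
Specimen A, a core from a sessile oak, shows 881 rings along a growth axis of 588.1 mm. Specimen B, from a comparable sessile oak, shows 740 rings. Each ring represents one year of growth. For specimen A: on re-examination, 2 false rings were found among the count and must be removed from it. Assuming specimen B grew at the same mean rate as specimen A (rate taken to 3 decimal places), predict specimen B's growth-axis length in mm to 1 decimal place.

Specimen A: correcting the raw count gives 881 − 2 = 879 true rings.
A: 588.1 mm over 879 years gives 588.1 / 879 ≈ 0.669 mm/year.
B's length ≈ 0.669 × 740 = 495.1 mm.

495.1 mm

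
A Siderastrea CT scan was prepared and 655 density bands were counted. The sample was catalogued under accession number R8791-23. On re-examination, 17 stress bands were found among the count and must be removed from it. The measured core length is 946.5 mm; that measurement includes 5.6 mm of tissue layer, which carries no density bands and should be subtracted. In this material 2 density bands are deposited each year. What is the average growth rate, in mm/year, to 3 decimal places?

Adjusted count: 655 − 17 = 638 density bands.
With 2 density bands per year, 638 / 2 = 319 years.
The growth record spans 946.5 − 5.6 = 940.9 mm.
940.9 mm over 319 years gives 940.9 / 319 ≈ 2.950 mm/year.

2.950 mm/year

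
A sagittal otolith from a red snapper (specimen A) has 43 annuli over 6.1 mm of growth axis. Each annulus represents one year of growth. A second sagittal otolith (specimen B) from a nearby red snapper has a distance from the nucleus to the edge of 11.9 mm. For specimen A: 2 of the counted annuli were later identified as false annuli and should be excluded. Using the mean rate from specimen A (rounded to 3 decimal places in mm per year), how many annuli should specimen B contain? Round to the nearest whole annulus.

Specimen A: correcting the raw count gives 43 − 2 = 41 true annuli.
A: Extension rate ≈ 6.1 / 41 = 0.149 mm/year.
B spans 11.9 / 0.149 = 79.87 years ≈ 80 annuli.

80 annuli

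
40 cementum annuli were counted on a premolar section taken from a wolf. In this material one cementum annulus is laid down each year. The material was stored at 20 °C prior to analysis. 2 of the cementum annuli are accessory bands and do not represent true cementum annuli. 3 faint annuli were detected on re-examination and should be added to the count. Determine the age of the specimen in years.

41 years

Adjusted count: 40 − 2 + 3 = 41 cementum annuli.
At one cementum annulus per year, that is 41 years.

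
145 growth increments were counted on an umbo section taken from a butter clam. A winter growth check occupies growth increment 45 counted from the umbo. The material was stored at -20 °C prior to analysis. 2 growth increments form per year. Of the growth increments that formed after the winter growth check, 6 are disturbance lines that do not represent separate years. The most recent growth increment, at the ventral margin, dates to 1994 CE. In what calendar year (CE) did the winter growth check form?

1947 CE

Between growth increment 45 and the ventral margin there are 145 − 45 = 100 growth increments.
Removing the 6 false growth increments leaves 100 − 6 = 94 true growth increments beyond the winter growth check.
Dividing by 2 growth increments per year: 94 / 2 = 47 years.
The growth increment at the ventral margin is 1994 CE, so the winter growth check dates to 1994 − 47 = 1947 CE.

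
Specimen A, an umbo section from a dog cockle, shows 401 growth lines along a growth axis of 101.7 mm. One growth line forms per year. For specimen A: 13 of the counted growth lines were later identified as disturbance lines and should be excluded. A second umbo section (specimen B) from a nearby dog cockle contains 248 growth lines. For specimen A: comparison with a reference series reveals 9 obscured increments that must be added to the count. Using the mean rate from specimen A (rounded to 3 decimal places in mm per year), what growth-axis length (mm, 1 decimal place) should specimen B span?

Specimen A: adjusted count: 401 − 13 + 9 = 397 growth lines.
A: Extension rate ≈ 101.7 / 397 = 0.256 mm per year.
Length of B = 0.256 × 248 = 63.5 mm.

63.5 mm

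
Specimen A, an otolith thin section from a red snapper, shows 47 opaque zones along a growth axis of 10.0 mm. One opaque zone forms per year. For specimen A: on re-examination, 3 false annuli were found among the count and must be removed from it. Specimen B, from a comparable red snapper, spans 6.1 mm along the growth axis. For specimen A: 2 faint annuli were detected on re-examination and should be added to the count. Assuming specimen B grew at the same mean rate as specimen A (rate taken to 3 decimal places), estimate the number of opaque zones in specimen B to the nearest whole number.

28 opaque zones

Specimen A: adjusted count: 47 − 3 + 2 = 46 opaque zones.
A: Mean rate = 10.0 mm / 46 years ≈ 0.217 mm/yr.
B spans 6.1 / 0.217 = 28.11 years ≈ 28 opaque zones.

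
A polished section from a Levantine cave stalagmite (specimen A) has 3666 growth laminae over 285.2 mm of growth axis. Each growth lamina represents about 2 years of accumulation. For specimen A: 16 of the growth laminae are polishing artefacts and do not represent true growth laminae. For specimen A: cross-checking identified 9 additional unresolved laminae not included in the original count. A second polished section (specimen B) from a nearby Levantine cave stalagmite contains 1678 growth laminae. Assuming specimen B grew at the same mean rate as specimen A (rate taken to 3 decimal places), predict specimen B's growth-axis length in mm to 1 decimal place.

Specimen A: true growth lamina count = 3666 − 16 + 9 = 3659.
Specimen A: at 2 years per growth lamina, 3659 × 2 = 7318 years.
A: Mean rate = 285.2 mm / 7318 years ≈ 0.039 mm/year.
Specimen B: at 2 years per growth lamina, 1678 × 2 = 3356 years. B's length ≈ 0.039 × 3356 = 130.9 mm.

130.9 mm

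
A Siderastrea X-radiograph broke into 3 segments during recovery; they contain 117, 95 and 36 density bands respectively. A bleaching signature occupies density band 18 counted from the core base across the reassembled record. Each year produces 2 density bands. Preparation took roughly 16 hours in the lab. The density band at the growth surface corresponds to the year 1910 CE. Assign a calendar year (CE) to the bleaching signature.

1795 CE

Total density bands = 117 + 95 + 36 = 248.
Between density band 18 and the growth surface there are 248 − 18 = 230 density bands.
230 density bands at 2 per year is 230 / 2 = 115 years.
The density band at the growth surface is 1910 CE, so the bleaching signature dates to 1910 − 115 = 1795 CE.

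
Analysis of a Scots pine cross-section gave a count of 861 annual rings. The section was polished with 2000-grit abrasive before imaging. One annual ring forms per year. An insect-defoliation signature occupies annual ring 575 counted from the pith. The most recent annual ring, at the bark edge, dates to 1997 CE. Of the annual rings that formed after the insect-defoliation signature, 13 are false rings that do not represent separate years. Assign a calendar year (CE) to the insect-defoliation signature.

1724 CE

861 − 575 = 286 annual rings lie beyond the insect-defoliation signature toward the bark edge.
Excluding 13 false annual rings: 286 − 13 = 273.
Counting back 273 years from 1997 CE places the insect-defoliation signature in 1997 − 273 = 1724 CE.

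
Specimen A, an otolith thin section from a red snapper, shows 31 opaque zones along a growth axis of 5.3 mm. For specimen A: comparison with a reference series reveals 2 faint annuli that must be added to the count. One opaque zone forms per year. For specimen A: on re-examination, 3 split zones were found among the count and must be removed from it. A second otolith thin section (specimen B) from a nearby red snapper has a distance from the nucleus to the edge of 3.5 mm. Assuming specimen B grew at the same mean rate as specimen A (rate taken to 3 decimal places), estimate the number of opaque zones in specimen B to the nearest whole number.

Specimen A: after corrections the count is 31 − 3 + 2 = 30 opaque zones.
A: 5.3 mm over 30 years gives 5.3 / 30 ≈ 0.177 mm/year.
Specimen B: 3.5 mm / 0.177 mm per year = 19.77 years ≈ 20 opaque zones.

20 opaque zones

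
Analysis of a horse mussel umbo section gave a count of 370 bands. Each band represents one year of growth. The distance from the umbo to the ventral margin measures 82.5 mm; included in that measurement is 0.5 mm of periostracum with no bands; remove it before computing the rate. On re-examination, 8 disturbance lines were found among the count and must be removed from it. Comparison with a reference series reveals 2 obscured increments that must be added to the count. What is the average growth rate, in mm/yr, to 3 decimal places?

0.225 mm/yr

Adjusted count: 370 − 8 + 2 = 364 bands.
Net length = 82.5 − 0.5 = 82.0 mm.
Extension rate ≈ 82.0 / 364 = 0.225 mm/yr.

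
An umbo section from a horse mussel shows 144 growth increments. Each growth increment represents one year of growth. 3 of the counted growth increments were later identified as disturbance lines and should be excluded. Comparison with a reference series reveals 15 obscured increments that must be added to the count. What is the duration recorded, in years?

156 yr

After corrections the count is 144 − 3 + 15 = 156 growth increments.
At one growth increment per year, that is 156 years.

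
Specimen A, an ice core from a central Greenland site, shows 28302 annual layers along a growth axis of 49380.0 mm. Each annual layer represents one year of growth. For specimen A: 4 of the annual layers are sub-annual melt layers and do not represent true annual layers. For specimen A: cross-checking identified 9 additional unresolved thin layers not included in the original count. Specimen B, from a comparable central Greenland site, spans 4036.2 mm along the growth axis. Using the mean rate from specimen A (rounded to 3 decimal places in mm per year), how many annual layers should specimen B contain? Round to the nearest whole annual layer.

2314 annual layers

Specimen A: correcting the raw count gives 28302 − 4 + 9 = 28307 true annual layers.
A: 49380.0 mm over 28307 years gives 49380.0 / 28307 ≈ 1.744 mm/yr.
Specimen B: 4036.2 mm / 1.744 mm per year = 2314.33 years ≈ 2314 annual layers.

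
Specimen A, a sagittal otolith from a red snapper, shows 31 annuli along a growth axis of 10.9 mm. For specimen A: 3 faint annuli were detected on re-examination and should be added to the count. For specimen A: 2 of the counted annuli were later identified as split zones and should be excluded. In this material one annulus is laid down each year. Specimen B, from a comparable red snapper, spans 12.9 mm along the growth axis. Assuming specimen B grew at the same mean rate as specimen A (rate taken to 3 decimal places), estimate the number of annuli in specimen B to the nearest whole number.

38 annuli

Specimen A: true annulus count = 31 − 2 + 3 = 32.
A: Mean rate = 10.9 mm / 32 years ≈ 0.341 mm/year.
For B, 12.9 / 0.341 = 37.83 years ≈ 38 annuli.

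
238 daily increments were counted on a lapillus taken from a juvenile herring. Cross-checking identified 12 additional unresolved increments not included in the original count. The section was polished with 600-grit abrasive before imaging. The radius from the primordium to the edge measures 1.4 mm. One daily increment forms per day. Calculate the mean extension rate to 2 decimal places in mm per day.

After corrections the count is 238 + 12 = 250 daily increments.
Extension rate ≈ 1.4 / 250 = 0.01 mm per day.

0.01 mm per day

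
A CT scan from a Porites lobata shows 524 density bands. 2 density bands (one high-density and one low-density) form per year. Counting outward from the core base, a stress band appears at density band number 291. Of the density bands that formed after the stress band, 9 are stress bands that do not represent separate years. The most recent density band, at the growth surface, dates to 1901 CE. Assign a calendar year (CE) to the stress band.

1789 CE

The stress band sits at density band 291 from the core base, so 524 − 291 = 233 density bands formed after it.
233 − 9 false = 224 true density bands after the stress band.
Dividing by 2 density bands per year: 224 / 2 = 112 years.
1901 − 112 = 1789 CE.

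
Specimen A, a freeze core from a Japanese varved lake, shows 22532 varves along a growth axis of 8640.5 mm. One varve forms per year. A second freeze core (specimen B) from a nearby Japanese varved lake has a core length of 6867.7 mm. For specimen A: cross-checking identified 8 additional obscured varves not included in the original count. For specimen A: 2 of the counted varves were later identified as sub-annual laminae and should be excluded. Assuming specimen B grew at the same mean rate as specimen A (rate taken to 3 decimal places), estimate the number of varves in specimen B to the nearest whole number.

17931 varves

Specimen A: true varve count = 22532 − 2 + 8 = 22538.
A: 8640.5 mm over 22538 years gives 8640.5 / 22538 ≈ 0.383 mm/yr.
Specimen B: 6867.7 mm / 0.383 mm per year = 17931.33 years ≈ 17931 varves.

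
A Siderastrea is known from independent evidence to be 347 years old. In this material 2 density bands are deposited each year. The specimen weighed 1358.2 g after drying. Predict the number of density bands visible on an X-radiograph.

694 density bands

With 2 density bands per year, 347 years would produce 347 × 2 = 694 density bands.
So 694 density bands should be present.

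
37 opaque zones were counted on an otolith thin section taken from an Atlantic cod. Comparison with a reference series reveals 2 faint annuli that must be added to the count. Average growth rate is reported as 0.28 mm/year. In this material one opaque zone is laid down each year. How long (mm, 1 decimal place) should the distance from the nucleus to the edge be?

After corrections the count is 37 + 2 = 39 opaque zones.
39 years at 0.28 mm/year gives 0.28 × 39 = 10.9 mm.

10.9 mm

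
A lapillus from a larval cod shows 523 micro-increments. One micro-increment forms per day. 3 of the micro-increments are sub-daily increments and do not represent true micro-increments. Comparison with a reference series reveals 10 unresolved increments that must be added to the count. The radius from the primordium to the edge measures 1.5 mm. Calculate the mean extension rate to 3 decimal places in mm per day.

Adjusted count: 523 − 3 + 10 = 530 micro-increments.
1.5 mm over 530 days gives 1.5 / 530 ≈ 0.003 mm per day.

0.003 mm per day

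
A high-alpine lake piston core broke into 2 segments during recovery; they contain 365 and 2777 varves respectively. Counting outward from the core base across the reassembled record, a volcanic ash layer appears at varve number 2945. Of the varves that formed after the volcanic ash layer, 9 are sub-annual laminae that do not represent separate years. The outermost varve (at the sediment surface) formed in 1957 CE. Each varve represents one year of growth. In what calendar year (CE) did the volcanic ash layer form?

Total varves = 365 + 2777 = 3142.
The volcanic ash layer sits at varve 2945 from the core base, so 3142 − 2945 = 197 varves formed after it.
Removing the 9 false varves leaves 197 − 9 = 188 true varves beyond the volcanic ash layer.
Counting back 188 years from 1957 CE places the volcanic ash layer in 1957 − 188 = 1769 CE.

1769 CE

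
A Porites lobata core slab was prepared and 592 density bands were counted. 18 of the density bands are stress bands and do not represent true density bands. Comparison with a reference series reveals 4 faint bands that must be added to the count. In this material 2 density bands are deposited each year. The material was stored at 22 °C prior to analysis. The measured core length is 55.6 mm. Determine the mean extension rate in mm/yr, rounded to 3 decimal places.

Adjusted count: 592 − 18 + 4 = 578 density bands.
Dividing by 2 density bands per year: 578 / 2 = 289 years.
Mean rate = 55.6 mm / 289 years ≈ 0.192 mm/yr.

0.192 mm/yr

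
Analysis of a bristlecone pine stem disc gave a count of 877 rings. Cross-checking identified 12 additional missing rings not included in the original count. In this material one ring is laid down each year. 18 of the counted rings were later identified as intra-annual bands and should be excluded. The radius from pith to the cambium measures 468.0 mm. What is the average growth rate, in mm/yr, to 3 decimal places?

Adjusted count: 877 − 18 + 12 = 871 rings.
Extension rate ≈ 468.0 / 871 = 0.537 mm/yr.

0.537 mm/yr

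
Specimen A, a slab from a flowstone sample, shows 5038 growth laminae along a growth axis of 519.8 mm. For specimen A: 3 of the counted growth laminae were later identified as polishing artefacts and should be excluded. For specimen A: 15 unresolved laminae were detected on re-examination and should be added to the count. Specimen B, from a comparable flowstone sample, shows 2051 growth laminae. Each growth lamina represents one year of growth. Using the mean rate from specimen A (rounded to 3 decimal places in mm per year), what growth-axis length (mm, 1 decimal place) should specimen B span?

211.3 mm

Specimen A: true growth lamina count = 5038 − 3 + 15 = 5050.
A: 519.8 mm over 5050 years gives 519.8 / 5050 ≈ 0.103 mm per year.
For B, 0.103 mm/year × 2051 years = 211.3 mm.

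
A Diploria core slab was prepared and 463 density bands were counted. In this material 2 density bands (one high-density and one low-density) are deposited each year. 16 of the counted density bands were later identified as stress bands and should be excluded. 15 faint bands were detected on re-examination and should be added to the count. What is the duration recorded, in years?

After corrections the count is 463 − 16 + 15 = 462 density bands.
462 density bands at 2 per year is 462 / 2 = 231 years.

231 yr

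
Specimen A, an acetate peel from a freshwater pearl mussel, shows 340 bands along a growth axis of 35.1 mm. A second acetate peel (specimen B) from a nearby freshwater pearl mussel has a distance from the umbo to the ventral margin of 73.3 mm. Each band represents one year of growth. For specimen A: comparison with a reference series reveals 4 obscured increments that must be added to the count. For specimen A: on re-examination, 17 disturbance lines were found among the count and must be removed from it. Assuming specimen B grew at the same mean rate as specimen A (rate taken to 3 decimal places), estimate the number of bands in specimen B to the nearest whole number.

685 bands

Specimen A: after corrections the count is 340 − 17 + 4 = 327 bands.
A: 35.1 mm over 327 years gives 35.1 / 327 ≈ 0.107 mm per year.
B spans 73.3 / 0.107 = 685.05 years ≈ 685 bands.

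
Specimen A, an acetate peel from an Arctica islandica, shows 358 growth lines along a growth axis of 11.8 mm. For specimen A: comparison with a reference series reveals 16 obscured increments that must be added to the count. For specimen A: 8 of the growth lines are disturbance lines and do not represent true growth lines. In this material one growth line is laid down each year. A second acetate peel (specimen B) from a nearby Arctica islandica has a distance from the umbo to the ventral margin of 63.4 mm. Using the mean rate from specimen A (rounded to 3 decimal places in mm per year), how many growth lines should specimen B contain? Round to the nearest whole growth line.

Specimen A: correcting the raw count gives 358 − 8 + 16 = 366 true growth lines.
A: Mean rate = 11.8 mm / 366 years ≈ 0.032 mm per year.
B spans 63.4 / 0.032 = 1981.25 years ≈ 1981 growth lines.

1981 growth lines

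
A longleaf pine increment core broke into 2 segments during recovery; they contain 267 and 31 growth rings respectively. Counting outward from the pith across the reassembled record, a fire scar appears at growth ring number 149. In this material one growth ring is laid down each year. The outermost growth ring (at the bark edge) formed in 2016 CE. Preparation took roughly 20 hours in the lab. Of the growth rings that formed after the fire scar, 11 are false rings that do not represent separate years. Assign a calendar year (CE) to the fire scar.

1878 CE

Total growth rings = 267 + 31 = 298.
298 − 149 = 149 growth rings lie beyond the fire scar toward the bark edge.
Removing the 11 false growth rings leaves 149 − 11 = 138 true growth rings beyond the fire scar.
The growth ring at the bark edge is 2016 CE, so the fire scar dates to 2016 − 138 = 1878 CE.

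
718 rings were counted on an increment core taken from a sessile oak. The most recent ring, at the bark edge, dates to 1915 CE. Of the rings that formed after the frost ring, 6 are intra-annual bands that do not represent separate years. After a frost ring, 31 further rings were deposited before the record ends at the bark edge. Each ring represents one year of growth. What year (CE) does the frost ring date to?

31 rings formed after the frost ring.
31 − 6 false = 25 true rings after the frost ring.
1915 − 25 = 1890 CE.

1890 CE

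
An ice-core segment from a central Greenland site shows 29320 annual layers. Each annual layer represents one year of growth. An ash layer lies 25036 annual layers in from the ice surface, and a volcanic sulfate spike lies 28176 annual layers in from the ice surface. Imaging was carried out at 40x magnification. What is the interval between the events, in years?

Separation: 28176 − 25036 = 3140 annual layers.
One annual layer per year makes the interval 3140 years.

3140 yr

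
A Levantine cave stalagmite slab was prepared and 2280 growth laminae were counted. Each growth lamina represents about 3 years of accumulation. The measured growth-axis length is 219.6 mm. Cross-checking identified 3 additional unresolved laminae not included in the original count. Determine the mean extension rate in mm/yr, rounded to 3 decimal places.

0.032 mm/yr

Correcting the raw count gives 2280 + 3 = 2283 true growth laminae.
Multiplying by 3 years per growth lamina: 2283 × 3 = 6849 years.
Mean rate = 219.6 mm / 6849 years ≈ 0.032 mm/yr.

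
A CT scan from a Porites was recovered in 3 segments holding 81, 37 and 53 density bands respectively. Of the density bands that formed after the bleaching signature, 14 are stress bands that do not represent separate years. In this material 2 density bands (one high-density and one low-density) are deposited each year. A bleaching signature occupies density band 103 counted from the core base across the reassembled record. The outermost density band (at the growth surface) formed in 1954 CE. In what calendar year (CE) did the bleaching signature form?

1927 CE

Total density bands = 81 + 37 + 53 = 171.
171 − 103 = 68 density bands lie beyond the bleaching signature toward the growth surface.
68 − 14 false = 54 true density bands after the bleaching signature.
With 2 density bands per year, 54 / 2 = 27 years.
Counting back 27 years from 1954 CE places the bleaching signature in 1954 − 27 = 1927 CE.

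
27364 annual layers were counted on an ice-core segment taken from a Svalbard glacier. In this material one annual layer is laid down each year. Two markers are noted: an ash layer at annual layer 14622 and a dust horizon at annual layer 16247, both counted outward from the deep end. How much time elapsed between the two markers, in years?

16247 − 14622 = 1625 annual layers lie between the two events.
That is 1625 years at one annual layer per year.

1625 years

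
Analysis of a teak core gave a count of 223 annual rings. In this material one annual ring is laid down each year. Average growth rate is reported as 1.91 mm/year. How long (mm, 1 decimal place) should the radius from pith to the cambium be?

425.9 mm

The record spans 223 years at 1.91 mm per year.
Predicted length = 1.91 mm/year × 223 years = 425.9 mm.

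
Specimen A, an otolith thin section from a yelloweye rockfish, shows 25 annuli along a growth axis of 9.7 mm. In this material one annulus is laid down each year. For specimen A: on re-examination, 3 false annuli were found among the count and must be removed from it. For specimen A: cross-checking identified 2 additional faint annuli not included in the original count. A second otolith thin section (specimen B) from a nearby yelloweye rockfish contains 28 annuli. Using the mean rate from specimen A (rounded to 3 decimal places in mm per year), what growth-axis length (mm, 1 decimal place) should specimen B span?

11.3 mm

Specimen A: true annulus count = 25 − 3 + 2 = 24.
A: Mean rate = 9.7 mm / 24 years ≈ 0.404 mm/year.
For B, 0.404 mm/year × 28 years = 11.3 mm.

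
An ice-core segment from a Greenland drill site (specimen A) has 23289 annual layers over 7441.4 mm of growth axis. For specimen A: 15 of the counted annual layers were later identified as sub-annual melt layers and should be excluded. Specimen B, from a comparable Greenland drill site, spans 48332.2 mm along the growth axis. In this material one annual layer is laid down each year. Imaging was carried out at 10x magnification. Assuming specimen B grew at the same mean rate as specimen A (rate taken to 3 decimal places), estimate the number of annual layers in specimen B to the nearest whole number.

Specimen A: adjusted count: 23289 − 15 = 23274 annual layers.
A: 7441.4 mm over 23274 years gives 7441.4 / 23274 ≈ 0.320 mm/yr.
B spans 48332.2 / 0.320 = 151038.12 years ≈ 151038 annual layers.

151038 annual layers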